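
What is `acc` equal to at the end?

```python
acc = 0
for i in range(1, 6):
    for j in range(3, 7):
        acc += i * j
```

270

i=1,j=3: acc = 0+3 = 3
i=1,j=4: acc = 3+4 = 7
i=1,j=5: acc = 7+5 = 12
i=1,j=6: acc = 12+6 = 18
i=2,j=3: acc = 18+6 = 24
i=2,j=4: acc = 24+8 = 32
i=2,j=5: acc = 32+10 = 42
i=2,j=6: acc = 42+12 = 54
i=3,j=3: acc = 54+9 = 63
i=3,j=4: acc = 63+12 = 75
i=3,j=5: acc = 75+15 = 90
i=3,j=6: acc = 90+18 = 108
i=4,j=3: acc = 108+12 = 120
i=4,j=4: acc = 120+16 = 136
i=4,j=5: acc = 136+20 = 156
i=4,j=6: acc = 156+24 = 180
i=5,j=3: acc = 180+15 = 195
i=5,j=4: acc = 195+20 = 215
i=5,j=5: acc = 215+25 = 240
i=5,j=6: acc = 240+30 = 270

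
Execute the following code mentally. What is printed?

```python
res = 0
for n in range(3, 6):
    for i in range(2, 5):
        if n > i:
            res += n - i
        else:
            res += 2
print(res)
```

16

n=3,i=2: 3>2, res = 0+1 = 1
n=3,i=3: not 3>3, res = 1+2 = 3
n=3,i=4: not 3>4, res = 3+2 = 5
n=4,i=2: 4>2, res = 5+2 = 7
n=4,i=3: 4>3, res = 7+1 = 8
n=4,i=4: not 4>4, res = 8+2 = 10
n=5,i=2: 5>2, res = 10+3 = 13
n=5,i=3: 5>3, res = 13+2 = 15
n=5,i=4: 5>4, res = 15+1 = 16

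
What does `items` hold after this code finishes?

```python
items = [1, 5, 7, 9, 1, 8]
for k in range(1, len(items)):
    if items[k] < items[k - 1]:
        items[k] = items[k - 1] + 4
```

k=1: 5>=1, unchanged → [1, 5, 7, 9, 1, 8]
k=2: 7>=5, unchanged → [1, 5, 7, 9, 1, 8]
k=3: 9>=7, unchanged → [1, 5, 7, 9, 1, 8]
k=4: 1<9, items[4] = 9+4 = 13 → [1, 5, 7, 9, 13, 8]
k=5: 8<13, items[5] = 13+4 = 17 → [1, 5, 7, 9, 13, 17]

[1, 5, 7, 9, 13, 17]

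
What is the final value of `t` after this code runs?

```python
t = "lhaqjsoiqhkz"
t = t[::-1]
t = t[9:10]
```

'a'

reverse → 'zkhqiosjqahl'
slice [9:10] → 'a'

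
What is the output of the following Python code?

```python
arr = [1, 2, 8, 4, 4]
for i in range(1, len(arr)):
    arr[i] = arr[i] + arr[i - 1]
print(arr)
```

i=1: arr[1] = 2+1 = 3 → [1, 3, 8, 4, 4]
i=2: arr[2] = 8+3 = 11 → [1, 3, 11, 4, 4]
i=3: arr[3] = 4+11 = 15 → [1, 3, 11, 15, 4]
i=4: arr[4] = 4+15 = 19 → [1, 3, 11, 15, 19]

[1, 3, 11, 15, 19]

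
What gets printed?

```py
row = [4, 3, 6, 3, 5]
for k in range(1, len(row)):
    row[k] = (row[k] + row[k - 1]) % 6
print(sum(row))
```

k=1: row[1] = (3+4)%6 = 1 → [4, 1, 6, 3, 5]
k=2: row[2] = (6+1)%6 = 1 → [4, 1, 1, 3, 5]
k=3: row[3] = (3+1)%6 = 4 → [4, 1, 1, 4, 5]
k=4: row[4] = (5+4)%6 = 3 → [4, 1, 1, 4, 3]
sum = 13

13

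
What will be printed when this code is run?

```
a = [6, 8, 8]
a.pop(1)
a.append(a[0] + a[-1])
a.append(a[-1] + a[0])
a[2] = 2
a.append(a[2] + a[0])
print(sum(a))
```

pop(1) removes 8 → [6, 8]
append a[0]+a[-1] = 6+8 = 14 → [6, 8, 14]
append a[-1]+a[0] = 14+6 = 20 → [6, 8, 14, 20]
a[2] = 2 → [6, 8, 2, 20]
append a[2]+a[0] = 2+6 = 8 → [6, 8, 2, 20, 8]
sum = 44

44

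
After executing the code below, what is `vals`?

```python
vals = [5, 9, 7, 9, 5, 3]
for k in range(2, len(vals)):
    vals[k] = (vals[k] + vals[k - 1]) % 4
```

[5, 9, 0, 1, 2, 1]

k=2: vals[2] = (7+9)%4 = 0 → [5, 9, 0, 9, 5, 3]
k=3: vals[3] = (9+0)%4 = 1 → [5, 9, 0, 1, 5, 3]
k=4: vals[4] = (5+1)%4 = 2 → [5, 9, 0, 1, 2, 3]
k=5: vals[5] = (3+2)%4 = 1 → [5, 9, 0, 1, 2, 1]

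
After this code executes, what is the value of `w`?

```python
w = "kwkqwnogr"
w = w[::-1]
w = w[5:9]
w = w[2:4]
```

reverse → 'rgonwqkwk'
slice [5:9] → 'qkwk'
slice [2:4] → 'wk'

'wk'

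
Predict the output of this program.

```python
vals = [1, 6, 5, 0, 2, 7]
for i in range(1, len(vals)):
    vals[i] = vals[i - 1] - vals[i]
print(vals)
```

i=1: vals[1] = 1-6 = -5 → [1, -5, 5, 0, 2, 7]
i=2: vals[2] = (-5)-5 = -10 → [1, -5, -10, 0, 2, 7]
i=3: vals[3] = (-10)-0 = -10 → [1, -5, -10, -10, 2, 7]
i=4: vals[4] = (-10)-2 = -12 → [1, -5, -10, -10, -12, 7]
i=5: vals[5] = (-12)-7 = -19 → [1, -5, -10, -10, -12, -19]

[1, -5, -10, -10, -12, -19]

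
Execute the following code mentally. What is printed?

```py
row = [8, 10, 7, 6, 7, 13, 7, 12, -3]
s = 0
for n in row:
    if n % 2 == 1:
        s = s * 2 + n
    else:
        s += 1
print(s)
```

313

n=8: not odd, s = 0+1 = 1
n=10: not odd, s = 1+1 = 2
n=7: odd, s = 2*2+7 = 11
n=6: not odd, s = 11+1 = 12
n=7: odd, s = 12*2+7 = 31
n=13: odd, s = 31*2+13 = 75
n=7: odd, s = 75*2+7 = 157
n=12: not odd, s = 157+1 = 158
n=-3: odd, s = 158*2+(-3) = 313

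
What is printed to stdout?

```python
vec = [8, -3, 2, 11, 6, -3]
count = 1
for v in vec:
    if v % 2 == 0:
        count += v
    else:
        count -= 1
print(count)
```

14

v=8: even, count = 1+8 = 9
v=-3: not even, count = 9-1 = 8
v=2: even, count = 8+2 = 10
v=11: not even, count = 10-1 = 9
v=6: even, count = 9+6 = 15
v=-3: not even, count = 15-1 = 14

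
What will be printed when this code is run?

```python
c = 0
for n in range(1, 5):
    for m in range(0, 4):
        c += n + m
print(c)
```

n=1,m=0: c = 0+1 = 1
n=1,m=1: c = 1+2 = 3
n=1,m=2: c = 3+3 = 6
n=1,m=3: c = 6+4 = 10
n=2,m=0: c = 10+2 = 12
n=2,m=1: c = 12+3 = 15
n=2,m=2: c = 15+4 = 19
n=2,m=3: c = 19+5 = 24
n=3,m=0: c = 24+3 = 27
n=3,m=1: c = 27+4 = 31
n=3,m=2: c = 31+5 = 36
n=3,m=3: c = 36+6 = 42
n=4,m=0: c = 42+4 = 46
n=4,m=1: c = 46+5 = 51
n=4,m=2: c = 51+6 = 57
n=4,m=3: c = 57+7 = 64

64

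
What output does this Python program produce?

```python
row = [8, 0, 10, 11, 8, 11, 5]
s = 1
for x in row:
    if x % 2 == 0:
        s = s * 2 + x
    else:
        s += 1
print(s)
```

x=8: even, s = 1*2+8 = 10
x=0: even, s = 10*2+0 = 20
x=10: even, s = 20*2+10 = 50
x=11: not even, s = 50+1 = 51
x=8: even, s = 51*2+8 = 110
x=11: not even, s = 110+1 = 111
x=5: not even, s = 111+1 = 112

112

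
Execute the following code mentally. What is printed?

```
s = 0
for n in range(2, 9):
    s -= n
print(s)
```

-35

n=2: s = 0-2 = -2
n=3: s = (-2)-3 = -5
n=4: s = (-5)-4 = -9
n=5: s = (-9)-5 = -14
n=6: s = (-14)-6 = -20
n=7: s = (-20)-7 = -27
n=8: s = (-27)-8 = -35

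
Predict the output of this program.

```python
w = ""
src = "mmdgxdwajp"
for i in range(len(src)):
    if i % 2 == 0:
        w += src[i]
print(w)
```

i=0: add 'm' → 'm'
i=1: skip
i=2: add 'd' → 'md'
i=3: skip
i=4: add 'x' → 'mdx'
i=5: skip
i=6: add 'w' → 'mdxw'
i=7: skip
i=8: add 'j' → 'mdxwj'
i=9: skip

mdxwj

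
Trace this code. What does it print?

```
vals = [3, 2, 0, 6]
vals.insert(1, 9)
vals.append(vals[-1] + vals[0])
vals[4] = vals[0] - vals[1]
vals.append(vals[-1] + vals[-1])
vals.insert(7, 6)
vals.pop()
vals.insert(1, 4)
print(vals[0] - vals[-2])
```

insert 9 at 1 → [3, 9, 2, 0, 6]
append vals[-1]+vals[0] = 6+3 = 9 → [3, 9, 2, 0, 6, 9]
vals[4] = vals[0]-vals[1] = 3-9 = -6 → [3, 9, 2, 0, -6, 9]
append vals[-1]+vals[-1] = 9+9 = 18 → [3, 9, 2, 0, -6, 9, 18]
insert 6 at 7 → [3, 9, 2, 0, -6, 9, 18, 6]
pop() removes 6 → [3, 9, 2, 0, -6, 9, 18]
insert 4 at 1 → [3, 4, 9, 2, 0, -6, 9, 18]
vals[0]-vals[-2] = 3-9 = -6

-6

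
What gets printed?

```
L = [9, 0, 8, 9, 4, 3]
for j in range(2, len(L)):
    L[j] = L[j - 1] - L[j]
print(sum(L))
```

-61

j=2: L[2] = 0-8 = -8 → [9, 0, -8, 9, 4, 3]
j=3: L[3] = (-8)-9 = -17 → [9, 0, -8, -17, 4, 3]
j=4: L[4] = (-17)-4 = -21 → [9, 0, -8, -17, -21, 3]
j=5: L[5] = (-21)-3 = -24 → [9, 0, -8, -17, -21, -24]
sum = -61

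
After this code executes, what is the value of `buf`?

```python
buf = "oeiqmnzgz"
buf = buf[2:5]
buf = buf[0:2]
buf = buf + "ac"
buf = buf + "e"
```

slice [2:5] → 'iqm'
slice [0:2] → 'iq'
+ 'ac' → 'iqac'
+ 'e' → 'iqace'

'iqace'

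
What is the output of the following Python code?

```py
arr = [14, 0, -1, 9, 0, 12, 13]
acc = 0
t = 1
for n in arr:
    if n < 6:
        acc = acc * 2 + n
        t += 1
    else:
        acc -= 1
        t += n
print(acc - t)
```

n=14: not <6, acc = 0-1 = -1; t=15
n=0: <6, acc = (-1)*2+0 = -2; t=16
n=-1: <6, acc = (-2)*2+(-1) = -5; t=17
n=9: not <6, acc = (-5)-1 = -6; t=26
n=0: <6, acc = (-6)*2+0 = -12; t=27
n=12: not <6, acc = (-12)-1 = -13; t=39
n=13: not <6, acc = (-13)-1 = -14; t=52
acc-t = (-14)-52 = -66

-66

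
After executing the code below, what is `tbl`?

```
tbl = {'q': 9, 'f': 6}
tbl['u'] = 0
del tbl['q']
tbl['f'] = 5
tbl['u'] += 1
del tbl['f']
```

{'u': 1}

tbl['u'] = 0 → {'q': 9, 'f': 6, 'u': 0}
del 'q' → {'f': 6, 'u': 0}
tbl['f'] = 5 → {'f': 5, 'u': 0}
tbl['u'] = 0+1 = 1 → {'f': 5, 'u': 1}
del 'f' → {'u': 1}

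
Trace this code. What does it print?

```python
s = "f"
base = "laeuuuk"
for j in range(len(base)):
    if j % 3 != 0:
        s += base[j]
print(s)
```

j=0: skip
j=1: add 'a' → 'fa'
j=2: add 'e' → 'fae'
j=3: skip
j=4: add 'u' → 'faeu'
j=5: add 'u' → 'faeuu'
j=6: skip

faeuu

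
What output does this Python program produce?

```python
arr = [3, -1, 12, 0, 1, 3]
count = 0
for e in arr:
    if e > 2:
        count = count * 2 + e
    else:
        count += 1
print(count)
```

47

e=3: >2, count = 0*2+3 = 3
e=-1: not >2, count = 3+1 = 4
e=12: >2, count = 4*2+12 = 20
e=0: not >2, count = 20+1 = 21
e=1: not >2, count = 21+1 = 22
e=3: >2, count = 22*2+3 = 47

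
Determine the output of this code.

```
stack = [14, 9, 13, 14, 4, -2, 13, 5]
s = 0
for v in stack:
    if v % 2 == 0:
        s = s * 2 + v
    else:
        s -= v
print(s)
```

-20

v=14: even, s = 0*2+14 = 14
v=9: not even, s = 14-9 = 5
v=13: not even, s = 5-13 = -8
v=14: even, s = (-8)*2+14 = -2
v=4: even, s = (-2)*2+4 = 0
v=-2: even, s = 0*2+(-2) = -2
v=13: not even, s = (-2)-13 = -15
v=5: not even, s = (-15)-5 = -20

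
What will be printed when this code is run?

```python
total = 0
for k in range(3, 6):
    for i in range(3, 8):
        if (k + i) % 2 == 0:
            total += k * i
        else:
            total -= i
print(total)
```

k=3,i=3: even sum, total = 0+9 = 9
k=3,i=4: odd sum, total = 9-4 = 5
k=3,i=5: even sum, total = 5+15 = 20
k=3,i=6: odd sum, total = 20-6 = 14
k=3,i=7: even sum, total = 14+21 = 35
k=4,i=3: odd sum, total = 35-3 = 32
k=4,i=4: even sum, total = 32+16 = 48
k=4,i=5: odd sum, total = 48-5 = 43
k=4,i=6: even sum, total = 43+24 = 67
k=4,i=7: odd sum, total = 67-7 = 60
k=5,i=3: even sum, total = 60+15 = 75
k=5,i=4: odd sum, total = 75-4 = 71
k=5,i=5: even sum, total = 71+25 = 96
k=5,i=6: odd sum, total = 96-6 = 90
k=5,i=7: even sum, total = 90+35 = 125

125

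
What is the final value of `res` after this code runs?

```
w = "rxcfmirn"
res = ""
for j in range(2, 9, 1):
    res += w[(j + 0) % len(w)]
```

j=2: add w[2]='c' → 'c'
j=3: add w[3]='f' → 'cf'
j=4: add w[4]='m' → 'cfm'
j=5: add w[5]='i' → 'cfmi'
j=6: add w[6]='r' → 'cfmir'
j=7: add w[7]='n' → 'cfmirn'
j=8: add w[0]='r' → 'cfmirnr'

'cfmirnr'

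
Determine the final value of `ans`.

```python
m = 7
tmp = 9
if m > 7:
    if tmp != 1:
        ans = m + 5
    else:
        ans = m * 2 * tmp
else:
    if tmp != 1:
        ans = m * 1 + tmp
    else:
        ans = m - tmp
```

m=7, tmp=9
m > 7 is False; tmp != 1 is True
→ ans = m * 1 + tmp = 16

16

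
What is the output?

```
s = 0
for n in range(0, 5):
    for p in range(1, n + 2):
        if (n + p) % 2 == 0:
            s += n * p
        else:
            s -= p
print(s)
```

n=0,p=1: odd sum, s = 0-1 = -1
n=1,p=1: even sum, s = (-1)+1 = 0
n=1,p=2: odd sum, s = 0-2 = -2
n=2,p=1: odd sum, s = (-2)-1 = -3
n=2,p=2: even sum, s = (-3)+4 = 1
n=2,p=3: odd sum, s = 1-3 = -2
n=3,p=1: even sum, s = (-2)+3 = 1
n=3,p=2: odd sum, s = 1-2 = -1
n=3,p=3: even sum, s = (-1)+9 = 8
n=3,p=4: odd sum, s = 8-4 = 4
n=4,p=1: odd sum, s = 4-1 = 3
n=4,p=2: even sum, s = 3+8 = 11
n=4,p=3: odd sum, s = 11-3 = 8
n=4,p=4: even sum, s = 8+16 = 24
n=4,p=5: odd sum, s = 24-5 = 19

19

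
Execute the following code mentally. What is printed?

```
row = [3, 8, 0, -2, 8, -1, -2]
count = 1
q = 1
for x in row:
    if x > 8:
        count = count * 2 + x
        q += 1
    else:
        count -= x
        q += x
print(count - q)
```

-28

x=3: not >8, count = 1-3 = -2; q=4
x=8: not >8, count = (-2)-8 = -10; q=12
x=0: not >8, count = (-10)-0 = -10; q=12
x=-2: not >8, count = (-10)-(-2) = -8; q=10
x=8: not >8, count = (-8)-8 = -16; q=18
x=-1: not >8, count = (-16)-(-1) = -15; q=17
x=-2: not >8, count = (-15)-(-2) = -13; q=15
count-q = (-13)-15 = -28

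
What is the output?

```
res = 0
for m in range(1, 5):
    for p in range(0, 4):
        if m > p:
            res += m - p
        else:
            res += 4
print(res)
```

44

m=1,p=0: 1>0, res = 0+1 = 1
m=1,p=1: not 1>1, res = 1+4 = 5
m=1,p=2: not 1>2, res = 5+4 = 9
m=1,p=3: not 1>3, res = 9+4 = 13
m=2,p=0: 2>0, res = 13+2 = 15
m=2,p=1: 2>1, res = 15+1 = 16
m=2,p=2: not 2>2, res = 16+4 = 20
m=2,p=3: not 2>3, res = 20+4 = 24
m=3,p=0: 3>0, res = 24+3 = 27
m=3,p=1: 3>1, res = 27+2 = 29
m=3,p=2: 3>2, res = 29+1 = 30
m=3,p=3: not 3>3, res = 30+4 = 34
m=4,p=0: 4>0, res = 34+4 = 38
m=4,p=1: 4>1, res = 38+3 = 41
m=4,p=2: 4>2, res = 41+2 = 43
m=4,p=3: 4>3, res = 43+1 = 44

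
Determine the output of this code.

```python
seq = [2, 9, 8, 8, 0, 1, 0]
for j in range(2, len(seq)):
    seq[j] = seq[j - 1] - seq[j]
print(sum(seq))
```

j=2: seq[2] = 9-8 = 1 → [2, 9, 1, 8, 0, 1, 0]
j=3: seq[3] = 1-8 = -7 → [2, 9, 1, -7, 0, 1, 0]
j=4: seq[4] = (-7)-0 = -7 → [2, 9, 1, -7, -7, 1, 0]
j=5: seq[5] = (-7)-1 = -8 → [2, 9, 1, -7, -7, -8, 0]
j=6: seq[6] = (-8)-0 = -8 → [2, 9, 1, -7, -7, -8, -8]
sum = -18

-18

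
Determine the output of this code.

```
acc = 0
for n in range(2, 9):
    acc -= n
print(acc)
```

n=2: acc = 0-2 = -2
n=3: acc = (-2)-3 = -5
n=4: acc = (-5)-4 = -9
n=5: acc = (-9)-5 = -14
n=6: acc = (-14)-6 = -20
n=7: acc = (-20)-7 = -27
n=8: acc = (-27)-8 = -35

-35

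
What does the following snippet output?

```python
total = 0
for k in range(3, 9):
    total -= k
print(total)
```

k=3: total = 0-3 = -3
k=4: total = (-3)-4 = -7
k=5: total = (-7)-5 = -12
k=6: total = (-12)-6 = -18
k=7: total = (-18)-7 = -25
k=8: total = (-25)-8 = -33

-33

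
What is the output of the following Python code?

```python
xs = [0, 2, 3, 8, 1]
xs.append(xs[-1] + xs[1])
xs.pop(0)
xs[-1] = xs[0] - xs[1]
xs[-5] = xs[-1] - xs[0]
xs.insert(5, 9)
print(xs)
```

append xs[-1]+xs[1] = 1+2 = 3 → [0, 2, 3, 8, 1, 3]
pop(0) removes 0 → [2, 3, 8, 1, 3]
xs[-1] = xs[0]-xs[1] = 2-3 = -1 → [2, 3, 8, 1, -1]
xs[-5] = xs[-1]-xs[0] = (-1)-2 = -3 → [-3, 3, 8, 1, -1]
insert 9 at 5 → [-3, 3, 8, 1, -1, 9]

[-3, 3, 8, 1, -1, 9]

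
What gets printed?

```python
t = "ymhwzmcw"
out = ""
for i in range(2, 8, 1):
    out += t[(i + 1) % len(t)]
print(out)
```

wzmcwy

i=2: add t[3]='w' → 'w'
i=3: add t[4]='z' → 'wz'
i=4: add t[5]='m' → 'wzm'
i=5: add t[6]='c' → 'wzmc'
i=6: add t[7]='w' → 'wzmcw'
i=7: add t[0]='y' → 'wzmcwy'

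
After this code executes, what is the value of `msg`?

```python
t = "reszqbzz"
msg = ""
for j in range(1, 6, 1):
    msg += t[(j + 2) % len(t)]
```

'zqbzz'

j=1: add t[3]='z' → 'z'
j=2: add t[4]='q' → 'zq'
j=3: add t[5]='b' → 'zqb'
j=4: add t[6]='z' → 'zqbz'
j=5: add t[7]='z' → 'zqbzz'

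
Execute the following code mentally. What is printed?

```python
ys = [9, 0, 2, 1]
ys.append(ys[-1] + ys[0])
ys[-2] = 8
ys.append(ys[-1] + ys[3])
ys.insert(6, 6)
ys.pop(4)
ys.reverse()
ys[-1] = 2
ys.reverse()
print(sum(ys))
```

append ys[-1]+ys[0] = 1+9 = 10 → [9, 0, 2, 1, 10]
ys[-2] = 8 → [9, 0, 2, 8, 10]
append ys[-1]+ys[3] = 10+8 = 18 → [9, 0, 2, 8, 10, 18]
insert 6 at 6 → [9, 0, 2, 8, 10, 18, 6]
pop(4) removes 10 → [9, 0, 2, 8, 18, 6]
reverse → [6, 18, 8, 2, 0, 9]
ys[-1] = 2 → [6, 18, 8, 2, 0, 2]
reverse → [2, 0, 2, 8, 18, 6]
sum = 36

36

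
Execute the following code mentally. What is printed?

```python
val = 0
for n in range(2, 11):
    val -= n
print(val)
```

-54

n=2: val = 0-2 = -2
n=3: val = (-2)-3 = -5
n=4: val = (-5)-4 = -9
n=5: val = (-9)-5 = -14
n=6: val = (-14)-6 = -20
n=7: val = (-20)-7 = -27
n=8: val = (-27)-8 = -35
n=9: val = (-35)-9 = -44
n=10: val = (-44)-10 = -54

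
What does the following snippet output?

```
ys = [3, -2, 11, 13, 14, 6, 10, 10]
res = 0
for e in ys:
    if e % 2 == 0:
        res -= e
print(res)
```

e=3: not even
e=-2: even, res = 0-(-2) = 2
e=11: not even
e=13: not even
e=14: even, res = 2-14 = -12
e=6: even, res = (-12)-6 = -18
e=10: even, res = (-18)-10 = -28
e=10: even, res = (-28)-10 = -38

-38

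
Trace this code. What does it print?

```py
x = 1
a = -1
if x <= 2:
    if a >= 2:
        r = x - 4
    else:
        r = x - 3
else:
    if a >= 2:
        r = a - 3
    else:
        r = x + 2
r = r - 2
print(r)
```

x=1, a=-1
x <= 2 is True; a >= 2 is False
→ r = x - 3 = -2
r = (-2)-2 = -4

-4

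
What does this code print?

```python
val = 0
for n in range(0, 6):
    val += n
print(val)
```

15

n=0: val = 0+0 = 0
n=1: val = 0+1 = 1
n=2: val = 1+2 = 3
n=3: val = 3+3 = 6
n=4: val = 6+4 = 10
n=5: val = 10+5 = 15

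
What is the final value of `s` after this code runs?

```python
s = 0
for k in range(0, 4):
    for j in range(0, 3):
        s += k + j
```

30

k=0,j=0: s = 0+0 = 0
k=0,j=1: s = 0+1 = 1
k=0,j=2: s = 1+2 = 3
k=1,j=0: s = 3+1 = 4
k=1,j=1: s = 4+2 = 6
k=1,j=2: s = 6+3 = 9
k=2,j=0: s = 9+2 = 11
k=2,j=1: s = 11+3 = 14
k=2,j=2: s = 14+4 = 18
k=3,j=0: s = 18+3 = 21
k=3,j=1: s = 21+4 = 25
k=3,j=2: s = 25+5 = 30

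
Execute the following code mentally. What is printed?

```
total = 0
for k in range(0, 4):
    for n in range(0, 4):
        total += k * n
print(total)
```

36

k=0,n=0: total = 0+0 = 0
k=0,n=1: total = 0+0 = 0
k=0,n=2: total = 0+0 = 0
k=0,n=3: total = 0+0 = 0
k=1,n=0: total = 0+0 = 0
k=1,n=1: total = 0+1 = 1
k=1,n=2: total = 1+2 = 3
k=1,n=3: total = 3+3 = 6
k=2,n=0: total = 6+0 = 6
k=2,n=1: total = 6+2 = 8
k=2,n=2: total = 8+4 = 12
k=2,n=3: total = 12+6 = 18
k=3,n=0: total = 18+0 = 18
k=3,n=1: total = 18+3 = 21
k=3,n=2: total = 21+6 = 27
k=3,n=3: total = 27+9 = 36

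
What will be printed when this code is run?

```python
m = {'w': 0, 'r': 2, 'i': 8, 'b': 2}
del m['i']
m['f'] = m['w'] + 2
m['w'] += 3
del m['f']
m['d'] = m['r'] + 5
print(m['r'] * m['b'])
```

del 'i' → {'w': 0, 'r': 2, 'b': 2}
m['f'] = m['w']+2 = 2 → {'w': 0, 'r': 2, 'b': 2, 'f': 2}
m['w'] = 0+3 = 3 → {'w': 3, 'r': 2, 'b': 2, 'f': 2}
del 'f' → {'w': 3, 'r': 2, 'b': 2}
m['d'] = m['r']+5 = 7 → {'w': 3, 'r': 2, 'b': 2, 'd': 7}
m['r']*m['b'] = 2*2 = 4

4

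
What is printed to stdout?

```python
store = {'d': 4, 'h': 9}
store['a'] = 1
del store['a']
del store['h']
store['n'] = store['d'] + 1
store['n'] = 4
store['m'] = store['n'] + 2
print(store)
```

{'d': 4, 'n': 4, 'm': 6}

store['a'] = 1 → {'d': 4, 'h': 9, 'a': 1}
del 'a' → {'d': 4, 'h': 9}
del 'h' → {'d': 4}
store['n'] = store['d']+1 = 5 → {'d': 4, 'n': 5}
store['n'] = 4 → {'d': 4, 'n': 4}
store['m'] = store['n']+2 = 6 → {'d': 4, 'n': 4, 'm': 6}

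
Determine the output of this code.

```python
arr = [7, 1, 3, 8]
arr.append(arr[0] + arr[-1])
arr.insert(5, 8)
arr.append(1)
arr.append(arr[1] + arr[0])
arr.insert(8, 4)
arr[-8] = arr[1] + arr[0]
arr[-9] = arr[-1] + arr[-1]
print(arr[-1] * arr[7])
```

32

append arr[0]+arr[-1] = 7+8 = 15 → [7, 1, 3, 8, 15]
insert 8 at 5 → [7, 1, 3, 8, 15, 8]
append 1 → [7, 1, 3, 8, 15, 8, 1]
append arr[1]+arr[0] = 1+7 = 8 → [7, 1, 3, 8, 15, 8, 1, 8]
insert 4 at 8 → [7, 1, 3, 8, 15, 8, 1, 8, 4]
arr[-8] = arr[1]+arr[0] = 1+7 = 8 → [7, 8, 3, 8, 15, 8, 1, 8, 4]
arr[-9] = arr[-1]+arr[-1] = 4+4 = 8 → [8, 8, 3, 8, 15, 8, 1, 8, 4]
arr[-1]*arr[7] = 4*8 = 32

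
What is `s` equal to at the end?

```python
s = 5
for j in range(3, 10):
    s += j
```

j=3: s = 5+3 = 8
j=4: s = 8+4 = 12
j=5: s = 12+5 = 17
j=6: s = 17+6 = 23
j=7: s = 23+7 = 30
j=8: s = 30+8 = 38
j=9: s = 38+9 = 47

47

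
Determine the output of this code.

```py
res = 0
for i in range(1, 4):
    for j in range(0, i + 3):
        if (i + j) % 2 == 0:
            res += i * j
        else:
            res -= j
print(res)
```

31

i=1,j=0: odd sum, res = 0-0 = 0
i=1,j=1: even sum, res = 0+1 = 1
i=1,j=2: odd sum, res = 1-2 = -1
i=1,j=3: even sum, res = (-1)+3 = 2
i=2,j=0: even sum, res = 2+0 = 2
i=2,j=1: odd sum, res = 2-1 = 1
i=2,j=2: even sum, res = 1+4 = 5
i=2,j=3: odd sum, res = 5-3 = 2
i=2,j=4: even sum, res = 2+8 = 10
i=3,j=0: odd sum, res = 10-0 = 10
i=3,j=1: even sum, res = 10+3 = 13
i=3,j=2: odd sum, res = 13-2 = 11
i=3,j=3: even sum, res = 11+9 = 20
i=3,j=4: odd sum, res = 20-4 = 16
i=3,j=5: even sum, res = 16+15 = 31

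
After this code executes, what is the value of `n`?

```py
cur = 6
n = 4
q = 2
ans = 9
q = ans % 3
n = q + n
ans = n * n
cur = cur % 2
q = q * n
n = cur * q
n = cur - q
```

q = 9%3 = 0
n = 0+4 = 4
ans = 4*4 = 16
cur = 6%2 = 0
q = 0*4 = 0
n = 0*0 = 0
n = 0-0 = 0

0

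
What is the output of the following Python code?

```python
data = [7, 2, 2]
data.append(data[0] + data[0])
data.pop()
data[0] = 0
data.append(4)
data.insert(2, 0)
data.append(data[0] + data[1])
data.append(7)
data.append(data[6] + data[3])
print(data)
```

append data[0]+data[0] = 7+7 = 14 → [7, 2, 2, 14]
pop() removes 14 → [7, 2, 2]
data[0] = 0 → [0, 2, 2]
append 4 → [0, 2, 2, 4]
insert 0 at 2 → [0, 2, 0, 2, 4]
append data[0]+data[1] = 0+2 = 2 → [0, 2, 0, 2, 4, 2]
append 7 → [0, 2, 0, 2, 4, 2, 7]
append data[6]+data[3] = 7+2 = 9 → [0, 2, 0, 2, 4, 2, 7, 9]

[0, 2, 0, 2, 4, 2, 7, 9]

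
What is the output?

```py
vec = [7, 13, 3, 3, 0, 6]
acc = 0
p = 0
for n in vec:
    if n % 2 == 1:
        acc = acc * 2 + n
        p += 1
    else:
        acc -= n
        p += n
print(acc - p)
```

101

n=7: odd, acc = 0*2+7 = 7; p=1
n=13: odd, acc = 7*2+13 = 27; p=2
n=3: odd, acc = 27*2+3 = 57; p=3
n=3: odd, acc = 57*2+3 = 117; p=4
n=0: not odd, acc = 117-0 = 117; p=4
n=6: not odd, acc = 117-6 = 111; p=10
acc-p = 111-10 = 101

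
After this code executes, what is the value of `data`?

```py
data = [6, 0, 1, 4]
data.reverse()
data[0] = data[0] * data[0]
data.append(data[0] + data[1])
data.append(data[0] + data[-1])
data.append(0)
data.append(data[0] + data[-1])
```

[16, 1, 0, 6, 17, 33, 0, 16]

reverse → [4, 1, 0, 6]
data[0] = data[0]*data[0] = 4*4 = 16 → [16, 1, 0, 6]
append data[0]+data[1] = 16+1 = 17 → [16, 1, 0, 6, 17]
append data[0]+data[-1] = 16+17 = 33 → [16, 1, 0, 6, 17, 33]
append 0 → [16, 1, 0, 6, 17, 33, 0]
append data[0]+data[-1] = 16+0 = 16 → [16, 1, 0, 6, 17, 33, 0, 16]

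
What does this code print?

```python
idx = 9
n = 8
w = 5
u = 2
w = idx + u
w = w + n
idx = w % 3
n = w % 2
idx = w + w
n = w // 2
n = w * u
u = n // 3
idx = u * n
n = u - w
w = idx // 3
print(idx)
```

456

w = 9+2 = 11
w = 11+8 = 19
idx = 19%3 = 1
n = 19%2 = 1
idx = 19+19 = 38
n = 19//2 = 9
n = 19*2 = 38
u = 38//3 = 12
idx = 12*38 = 456
n = 12-19 = -7
w = 456//3 = 152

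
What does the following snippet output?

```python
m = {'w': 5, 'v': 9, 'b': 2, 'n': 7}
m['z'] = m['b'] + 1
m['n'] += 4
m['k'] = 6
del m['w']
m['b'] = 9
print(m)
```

{'v': 9, 'b': 9, 'n': 11, 'z': 3, 'k': 6}

m['z'] = m['b']+1 = 3 → {'w': 5, 'v': 9, 'b': 2, 'n': 7, 'z': 3}
m['n'] = 7+4 = 11 → {'w': 5, 'v': 9, 'b': 2, 'n': 11, 'z': 3}
m['k'] = 6 → {'w': 5, 'v': 9, 'b': 2, 'n': 11, 'z': 3, 'k': 6}
del 'w' → {'v': 9, 'b': 2, 'n': 11, 'z': 3, 'k': 6}
m['b'] = 9 → {'v': 9, 'b': 9, 'n': 11, 'z': 3, 'k': 6}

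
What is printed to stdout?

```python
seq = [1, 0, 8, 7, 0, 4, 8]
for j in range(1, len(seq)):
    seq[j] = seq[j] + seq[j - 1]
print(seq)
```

[1, 1, 9, 16, 16, 20, 28]

j=1: seq[1] = 0+1 = 1 → [1, 1, 8, 7, 0, 4, 8]
j=2: seq[2] = 8+1 = 9 → [1, 1, 9, 7, 0, 4, 8]
j=3: seq[3] = 7+9 = 16 → [1, 1, 9, 16, 0, 4, 8]
j=4: seq[4] = 0+16 = 16 → [1, 1, 9, 16, 16, 4, 8]
j=5: seq[5] = 4+16 = 20 → [1, 1, 9, 16, 16, 20, 8]
j=6: seq[6] = 8+20 = 28 → [1, 1, 9, 16, 16, 20, 28]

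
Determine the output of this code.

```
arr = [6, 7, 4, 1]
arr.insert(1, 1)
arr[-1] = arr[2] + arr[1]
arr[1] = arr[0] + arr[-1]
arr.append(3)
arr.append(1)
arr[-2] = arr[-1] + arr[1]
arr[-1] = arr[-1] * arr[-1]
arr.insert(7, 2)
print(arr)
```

[6, 14, 7, 4, 8, 15, 1, 2]

insert 1 at 1 → [6, 1, 7, 4, 1]
arr[-1] = arr[2]+arr[1] = 7+1 = 8 → [6, 1, 7, 4, 8]
arr[1] = arr[0]+arr[-1] = 6+8 = 14 → [6, 14, 7, 4, 8]
append 3 → [6, 14, 7, 4, 8, 3]
append 1 → [6, 14, 7, 4, 8, 3, 1]
arr[-2] = arr[-1]+arr[1] = 1+14 = 15 → [6, 14, 7, 4, 8, 15, 1]
arr[-1] = arr[-1]*arr[-1] = 1*1 = 1 → [6, 14, 7, 4, 8, 15, 1]
insert 2 at 7 → [6, 14, 7, 4, 8, 15, 1, 2]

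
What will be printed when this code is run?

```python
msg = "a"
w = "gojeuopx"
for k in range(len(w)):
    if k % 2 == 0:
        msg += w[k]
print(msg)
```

k=0: add 'g' → 'ag'
k=1: skip
k=2: add 'j' → 'agj'
k=3: skip
k=4: add 'u' → 'agju'
k=5: skip
k=6: add 'p' → 'agjup'
k=7: skip

agjup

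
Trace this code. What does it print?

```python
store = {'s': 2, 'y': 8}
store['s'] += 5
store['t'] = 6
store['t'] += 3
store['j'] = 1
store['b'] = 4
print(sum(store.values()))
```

29

store['s'] = 2+5 = 7 → {'s': 7, 'y': 8}
store['t'] = 6 → {'s': 7, 'y': 8, 't': 6}
store['t'] = 6+3 = 9 → {'s': 7, 'y': 8, 't': 9}
store['j'] = 1 → {'s': 7, 'y': 8, 't': 9, 'j': 1}
store['b'] = 4 → {'s': 7, 'y': 8, 't': 9, 'j': 1, 'b': 4}
sum of values = 29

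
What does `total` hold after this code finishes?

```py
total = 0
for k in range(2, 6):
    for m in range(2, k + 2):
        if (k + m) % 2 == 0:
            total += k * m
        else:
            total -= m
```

48

k=2,m=2: even sum, total = 0+4 = 4
k=2,m=3: odd sum, total = 4-3 = 1
k=3,m=2: odd sum, total = 1-2 = -1
k=3,m=3: even sum, total = (-1)+9 = 8
k=3,m=4: odd sum, total = 8-4 = 4
k=4,m=2: even sum, total = 4+8 = 12
k=4,m=3: odd sum, total = 12-3 = 9
k=4,m=4: even sum, total = 9+16 = 25
k=4,m=5: odd sum, total = 25-5 = 20
k=5,m=2: odd sum, total = 20-2 = 18
k=5,m=3: even sum, total = 18+15 = 33
k=5,m=4: odd sum, total = 33-4 = 29
k=5,m=5: even sum, total = 29+25 = 54
k=5,m=6: odd sum, total = 54-6 = 48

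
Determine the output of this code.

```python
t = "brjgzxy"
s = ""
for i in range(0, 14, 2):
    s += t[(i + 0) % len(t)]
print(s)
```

bjzyrgx

i=0: add t[0]='b' → 'b'
i=2: add t[2]='j' → 'bj'
i=4: add t[4]='z' → 'bjz'
i=6: add t[6]='y' → 'bjzy'
i=8: add t[1]='r' → 'bjzyr'
i=10: add t[3]='g' → 'bjzyrg'
i=12: add t[5]='x' → 'bjzyrgx'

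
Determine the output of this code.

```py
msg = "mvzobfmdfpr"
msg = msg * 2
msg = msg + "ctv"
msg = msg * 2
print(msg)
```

repeat ×2 → 'mvzobfmdfprmvzobfmdfpr'
+ 'ctv' → 'mvzobfmdfprmvzobfmdfprctv'
repeat ×2 → 'mvzobfmdfprmvzobfmdfprctvmvzobfmdfprmvzobfmdfprctv'

mvzobfmdfprmvzobfmdfprctvmvzobfmdfprmvzobfmdfprctv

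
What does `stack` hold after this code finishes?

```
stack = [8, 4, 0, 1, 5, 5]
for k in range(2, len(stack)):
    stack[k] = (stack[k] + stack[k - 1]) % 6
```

k=2: stack[2] = (0+4)%6 = 4 → [8, 4, 4, 1, 5, 5]
k=3: stack[3] = (1+4)%6 = 5 → [8, 4, 4, 5, 5, 5]
k=4: stack[4] = (5+5)%6 = 4 → [8, 4, 4, 5, 4, 5]
k=5: stack[5] = (5+4)%6 = 3 → [8, 4, 4, 5, 4, 3]

[8, 4, 4, 5, 4, 3]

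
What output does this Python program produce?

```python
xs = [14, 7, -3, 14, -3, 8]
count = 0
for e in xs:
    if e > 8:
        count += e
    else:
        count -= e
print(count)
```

19

e=14: >8, count = 0+14 = 14
e=7: not >8, count = 14-7 = 7
e=-3: not >8, count = 7-(-3) = 10
e=14: >8, count = 10+14 = 24
e=-3: not >8, count = 24-(-3) = 27
e=8: not >8, count = 27-8 = 19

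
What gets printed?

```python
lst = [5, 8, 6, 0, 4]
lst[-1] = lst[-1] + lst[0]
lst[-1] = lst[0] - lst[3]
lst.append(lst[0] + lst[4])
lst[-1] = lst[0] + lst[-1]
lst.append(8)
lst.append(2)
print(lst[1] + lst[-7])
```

16

lst[-1] = lst[-1]+lst[0] = 4+5 = 9 → [5, 8, 6, 0, 9]
lst[-1] = lst[0]-lst[3] = 5-0 = 5 → [5, 8, 6, 0, 5]
append lst[0]+lst[4] = 5+5 = 10 → [5, 8, 6, 0, 5, 10]
lst[-1] = lst[0]+lst[-1] = 5+10 = 15 → [5, 8, 6, 0, 5, 15]
append 8 → [5, 8, 6, 0, 5, 15, 8]
append 2 → [5, 8, 6, 0, 5, 15, 8, 2]
lst[1]+lst[-7] = 8+8 = 16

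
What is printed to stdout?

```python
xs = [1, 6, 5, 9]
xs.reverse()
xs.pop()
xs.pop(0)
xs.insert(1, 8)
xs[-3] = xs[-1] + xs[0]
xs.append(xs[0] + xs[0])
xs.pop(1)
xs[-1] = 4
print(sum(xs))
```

21

reverse → [9, 5, 6, 1]
pop() removes 1 → [9, 5, 6]
pop(0) removes 9 → [5, 6]
insert 8 at 1 → [5, 8, 6]
xs[-3] = xs[-1]+xs[0] = 6+5 = 11 → [11, 8, 6]
append xs[0]+xs[0] = 11+11 = 22 → [11, 8, 6, 22]
pop(1) removes 8 → [11, 6, 22]
xs[-1] = 4 → [11, 6, 4]
sum = 21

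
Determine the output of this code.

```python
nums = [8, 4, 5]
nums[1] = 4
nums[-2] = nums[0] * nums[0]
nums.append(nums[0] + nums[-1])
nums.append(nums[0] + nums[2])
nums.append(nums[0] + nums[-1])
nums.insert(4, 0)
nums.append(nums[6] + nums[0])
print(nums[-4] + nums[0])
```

nums[1] = 4 → [8, 4, 5]
nums[-2] = nums[0]*nums[0] = 8*8 = 64 → [8, 64, 5]
append nums[0]+nums[-1] = 8+5 = 13 → [8, 64, 5, 13]
append nums[0]+nums[2] = 8+5 = 13 → [8, 64, 5, 13, 13]
append nums[0]+nums[-1] = 8+13 = 21 → [8, 64, 5, 13, 13, 21]
insert 0 at 4 → [8, 64, 5, 13, 0, 13, 21]
append nums[6]+nums[0] = 21+8 = 29 → [8, 64, 5, 13, 0, 13, 21, 29]
nums[-4]+nums[0] = 0+8 = 8

8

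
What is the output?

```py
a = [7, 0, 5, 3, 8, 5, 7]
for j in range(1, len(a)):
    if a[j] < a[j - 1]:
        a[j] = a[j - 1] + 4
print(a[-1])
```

31

j=1: 0<7, a[1] = 7+4 = 11 → [7, 11, 5, 3, 8, 5, 7]
j=2: 5<11, a[2] = 11+4 = 15 → [7, 11, 15, 3, 8, 5, 7]
j=3: 3<15, a[3] = 15+4 = 19 → [7, 11, 15, 19, 8, 5, 7]
j=4: 8<19, a[4] = 19+4 = 23 → [7, 11, 15, 19, 23, 5, 7]
j=5: 5<23, a[5] = 23+4 = 27 → [7, 11, 15, 19, 23, 27, 7]
j=6: 7<27, a[6] = 27+4 = 31 → [7, 11, 15, 19, 23, 27, 31]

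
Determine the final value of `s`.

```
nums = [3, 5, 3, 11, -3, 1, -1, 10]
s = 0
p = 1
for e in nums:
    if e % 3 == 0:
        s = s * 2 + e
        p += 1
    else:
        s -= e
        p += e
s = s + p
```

e=3: %3==0, s = 0*2+3 = 3; p=2
e=5: not %3==0, s = 3-5 = -2; p=7
e=3: %3==0, s = (-2)*2+3 = -1; p=8
e=11: not %3==0, s = (-1)-11 = -12; p=19
e=-3: %3==0, s = (-12)*2+(-3) = -27; p=20
e=1: not %3==0, s = (-27)-1 = -28; p=21
e=-1: not %3==0, s = (-28)-(-1) = -27; p=20
e=10: not %3==0, s = (-27)-10 = -37; p=30
s+p = (-37)+30 = -7

-7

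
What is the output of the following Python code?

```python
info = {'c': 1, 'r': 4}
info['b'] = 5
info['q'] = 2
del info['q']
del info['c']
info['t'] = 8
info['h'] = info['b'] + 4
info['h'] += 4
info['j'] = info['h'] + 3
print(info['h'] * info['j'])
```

208

info['b'] = 5 → {'c': 1, 'r': 4, 'b': 5}
info['q'] = 2 → {'c': 1, 'r': 4, 'b': 5, 'q': 2}
del 'q' → {'c': 1, 'r': 4, 'b': 5}
del 'c' → {'r': 4, 'b': 5}
info['t'] = 8 → {'r': 4, 'b': 5, 't': 8}
info['h'] = info['b']+4 = 9 → {'r': 4, 'b': 5, 't': 8, 'h': 9}
info['h'] = 9+4 = 13 → {'r': 4, 'b': 5, 't': 8, 'h': 13}
info['j'] = info['h']+3 = 16 → {'r': 4, 'b': 5, 't': 8, 'h': 13, 'j': 16}
info['h']*info['j'] = 13*16 = 208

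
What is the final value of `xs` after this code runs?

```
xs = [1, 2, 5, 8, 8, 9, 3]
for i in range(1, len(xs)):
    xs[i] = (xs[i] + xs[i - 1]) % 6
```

i=1: xs[1] = (2+1)%6 = 3 → [1, 3, 5, 8, 8, 9, 3]
i=2: xs[2] = (5+3)%6 = 2 → [1, 3, 2, 8, 8, 9, 3]
i=3: xs[3] = (8+2)%6 = 4 → [1, 3, 2, 4, 8, 9, 3]
i=4: xs[4] = (8+4)%6 = 0 → [1, 3, 2, 4, 0, 9, 3]
i=5: xs[5] = (9+0)%6 = 3 → [1, 3, 2, 4, 0, 3, 3]
i=6: xs[6] = (3+3)%6 = 0 → [1, 3, 2, 4, 0, 3, 0]

[1, 3, 2, 4, 0, 3, 0]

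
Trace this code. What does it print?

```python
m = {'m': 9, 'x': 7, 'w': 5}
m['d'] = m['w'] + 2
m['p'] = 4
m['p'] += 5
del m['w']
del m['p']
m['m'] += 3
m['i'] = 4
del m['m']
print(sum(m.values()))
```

18

m['d'] = m['w']+2 = 7 → {'m': 9, 'x': 7, 'w': 5, 'd': 7}
m['p'] = 4 → {'m': 9, 'x': 7, 'w': 5, 'd': 7, 'p': 4}
m['p'] = 4+5 = 9 → {'m': 9, 'x': 7, 'w': 5, 'd': 7, 'p': 9}
del 'w' → {'m': 9, 'x': 7, 'd': 7, 'p': 9}
del 'p' → {'m': 9, 'x': 7, 'd': 7}
m['m'] = 9+3 = 12 → {'m': 12, 'x': 7, 'd': 7}
m['i'] = 4 → {'m': 12, 'x': 7, 'd': 7, 'i': 4}
del 'm' → {'x': 7, 'd': 7, 'i': 4}
sum of values = 18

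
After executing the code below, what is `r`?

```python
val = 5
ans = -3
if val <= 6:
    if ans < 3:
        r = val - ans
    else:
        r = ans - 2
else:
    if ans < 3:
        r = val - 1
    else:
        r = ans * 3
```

val=5, ans=-3
val <= 6 is True; ans < 3 is True
→ r = val - ans = 8

8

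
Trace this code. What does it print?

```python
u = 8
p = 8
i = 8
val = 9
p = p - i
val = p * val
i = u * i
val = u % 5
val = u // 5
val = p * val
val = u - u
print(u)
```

p = 8-8 = 0
val = 0*9 = 0
i = 8*8 = 64
val = 8%5 = 3
val = 8//5 = 1
val = 0*1 = 0
val = 8-8 = 0

8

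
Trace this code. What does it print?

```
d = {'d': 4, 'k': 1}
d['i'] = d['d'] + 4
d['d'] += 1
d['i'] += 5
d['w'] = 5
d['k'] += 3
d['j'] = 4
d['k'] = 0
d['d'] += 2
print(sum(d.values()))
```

d['i'] = d['d']+4 = 8 → {'d': 4, 'k': 1, 'i': 8}
d['d'] = 4+1 = 5 → {'d': 5, 'k': 1, 'i': 8}
d['i'] = 8+5 = 13 → {'d': 5, 'k': 1, 'i': 13}
d['w'] = 5 → {'d': 5, 'k': 1, 'i': 13, 'w': 5}
d['k'] = 1+3 = 4 → {'d': 5, 'k': 4, 'i': 13, 'w': 5}
d['j'] = 4 → {'d': 5, 'k': 4, 'i': 13, 'w': 5, 'j': 4}
d['k'] = 0 → {'d': 5, 'k': 0, 'i': 13, 'w': 5, 'j': 4}
d['d'] = 5+2 = 7 → {'d': 7, 'k': 0, 'i': 13, 'w': 5, 'j': 4}
sum of values = 29

29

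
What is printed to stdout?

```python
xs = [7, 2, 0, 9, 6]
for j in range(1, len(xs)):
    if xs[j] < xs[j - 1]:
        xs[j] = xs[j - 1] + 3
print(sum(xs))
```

65

j=1: 2<7, xs[1] = 7+3 = 10 → [7, 10, 0, 9, 6]
j=2: 0<10, xs[2] = 10+3 = 13 → [7, 10, 13, 9, 6]
j=3: 9<13, xs[3] = 13+3 = 16 → [7, 10, 13, 16, 6]
j=4: 6<16, xs[4] = 16+3 = 19 → [7, 10, 13, 16, 19]
sum = 65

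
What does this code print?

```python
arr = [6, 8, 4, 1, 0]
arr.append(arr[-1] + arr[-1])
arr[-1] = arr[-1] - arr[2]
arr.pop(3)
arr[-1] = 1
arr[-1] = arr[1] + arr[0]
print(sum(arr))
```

append arr[-1]+arr[-1] = 0+0 = 0 → [6, 8, 4, 1, 0, 0]
arr[-1] = arr[-1]-arr[2] = 0-4 = -4 → [6, 8, 4, 1, 0, -4]
pop(3) removes 1 → [6, 8, 4, 0, -4]
arr[-1] = 1 → [6, 8, 4, 0, 1]
arr[-1] = arr[1]+arr[0] = 8+6 = 14 → [6, 8, 4, 0, 14]
sum = 32

32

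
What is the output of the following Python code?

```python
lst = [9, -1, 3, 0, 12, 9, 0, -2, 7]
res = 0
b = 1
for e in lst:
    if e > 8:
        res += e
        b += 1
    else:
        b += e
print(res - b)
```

19

e=9: >8, res = 0+9 = 9; b=2
e=-1: not >8; b=1
e=3: not >8; b=4
e=0: not >8; b=4
e=12: >8, res = 9+12 = 21; b=5
e=9: >8, res = 21+9 = 30; b=6
e=0: not >8; b=6
e=-2: not >8; b=4
e=7: not >8; b=11
res-b = 30-11 = 19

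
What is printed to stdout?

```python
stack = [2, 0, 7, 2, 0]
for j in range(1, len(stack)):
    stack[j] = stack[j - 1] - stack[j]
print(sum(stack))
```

-15

j=1: stack[1] = 2-0 = 2 → [2, 2, 7, 2, 0]
j=2: stack[2] = 2-7 = -5 → [2, 2, -5, 2, 0]
j=3: stack[3] = (-5)-2 = -7 → [2, 2, -5, -7, 0]
j=4: stack[4] = (-7)-0 = -7 → [2, 2, -5, -7, -7]
sum = -15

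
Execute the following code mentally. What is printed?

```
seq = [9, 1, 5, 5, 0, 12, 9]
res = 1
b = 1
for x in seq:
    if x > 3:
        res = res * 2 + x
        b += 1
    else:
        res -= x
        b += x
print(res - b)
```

x=9: >3, res = 1*2+9 = 11; b=2
x=1: not >3, res = 11-1 = 10; b=3
x=5: >3, res = 10*2+5 = 25; b=4
x=5: >3, res = 25*2+5 = 55; b=5
x=0: not >3, res = 55-0 = 55; b=5
x=12: >3, res = 55*2+12 = 122; b=6
x=9: >3, res = 122*2+9 = 253; b=7
res-b = 253-7 = 246

246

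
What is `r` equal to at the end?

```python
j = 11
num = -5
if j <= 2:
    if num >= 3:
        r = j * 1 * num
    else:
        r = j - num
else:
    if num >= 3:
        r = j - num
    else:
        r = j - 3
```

j=11, num=-5
j <= 2 is False; num >= 3 is False
→ r = j - 3 = 8

8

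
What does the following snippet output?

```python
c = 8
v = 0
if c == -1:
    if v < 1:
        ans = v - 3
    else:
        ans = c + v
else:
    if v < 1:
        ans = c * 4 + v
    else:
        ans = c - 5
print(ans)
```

c=8, v=0
c == -1 is False; v < 1 is True
→ ans = c * 4 + v = 32

32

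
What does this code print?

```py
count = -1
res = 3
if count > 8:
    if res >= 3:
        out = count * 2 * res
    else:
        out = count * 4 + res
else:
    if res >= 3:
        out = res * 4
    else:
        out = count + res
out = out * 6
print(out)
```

72

count=-1, res=3
count > 8 is False; res >= 3 is True
→ out = res * 4 = 12
out = 12*6 = 72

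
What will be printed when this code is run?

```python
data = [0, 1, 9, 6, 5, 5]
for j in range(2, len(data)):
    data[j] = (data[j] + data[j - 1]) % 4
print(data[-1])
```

2

j=2: data[2] = (9+1)%4 = 2 → [0, 1, 2, 6, 5, 5]
j=3: data[3] = (6+2)%4 = 0 → [0, 1, 2, 0, 5, 5]
j=4: data[4] = (5+0)%4 = 1 → [0, 1, 2, 0, 1, 5]
j=5: data[5] = (5+1)%4 = 2 → [0, 1, 2, 0, 1, 2]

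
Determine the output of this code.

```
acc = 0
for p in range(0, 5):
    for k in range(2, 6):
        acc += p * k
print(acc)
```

p=0,k=2: acc = 0+0 = 0
p=0,k=3: acc = 0+0 = 0
p=0,k=4: acc = 0+0 = 0
p=0,k=5: acc = 0+0 = 0
p=1,k=2: acc = 0+2 = 2
p=1,k=3: acc = 2+3 = 5
p=1,k=4: acc = 5+4 = 9
p=1,k=5: acc = 9+5 = 14
p=2,k=2: acc = 14+4 = 18
p=2,k=3: acc = 18+6 = 24
p=2,k=4: acc = 24+8 = 32
p=2,k=5: acc = 32+10 = 42
p=3,k=2: acc = 42+6 = 48
p=3,k=3: acc = 48+9 = 57
p=3,k=4: acc = 57+12 = 69
p=3,k=5: acc = 69+15 = 84
p=4,k=2: acc = 84+8 = 92
p=4,k=3: acc = 92+12 = 104
p=4,k=4: acc = 104+16 = 120
p=4,k=5: acc = 120+20 = 140

140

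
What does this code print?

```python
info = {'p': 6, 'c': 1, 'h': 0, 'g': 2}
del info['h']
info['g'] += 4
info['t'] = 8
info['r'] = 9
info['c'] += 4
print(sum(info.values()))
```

34

del 'h' → {'p': 6, 'c': 1, 'g': 2}
info['g'] = 2+4 = 6 → {'p': 6, 'c': 1, 'g': 6}
info['t'] = 8 → {'p': 6, 'c': 1, 'g': 6, 't': 8}
info['r'] = 9 → {'p': 6, 'c': 1, 'g': 6, 't': 8, 'r': 9}
info['c'] = 1+4 = 5 → {'p': 6, 'c': 5, 'g': 6, 't': 8, 'r': 9}
sum of values = 34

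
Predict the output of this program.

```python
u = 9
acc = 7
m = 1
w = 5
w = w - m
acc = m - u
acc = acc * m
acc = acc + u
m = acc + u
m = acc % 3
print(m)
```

w = 5-1 = 4
acc = 1-9 = -8
acc = (-8)*1 = -8
acc = (-8)+9 = 1
m = 1+9 = 10
m = 1%3 = 1

1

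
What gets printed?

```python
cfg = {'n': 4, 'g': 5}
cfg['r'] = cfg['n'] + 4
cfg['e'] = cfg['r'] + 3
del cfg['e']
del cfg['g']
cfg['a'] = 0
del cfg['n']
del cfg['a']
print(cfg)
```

cfg['r'] = cfg['n']+4 = 8 → {'n': 4, 'g': 5, 'r': 8}
cfg['e'] = cfg['r']+3 = 11 → {'n': 4, 'g': 5, 'r': 8, 'e': 11}
del 'e' → {'n': 4, 'g': 5, 'r': 8}
del 'g' → {'n': 4, 'r': 8}
cfg['a'] = 0 → {'n': 4, 'r': 8, 'a': 0}
del 'n' → {'r': 8, 'a': 0}
del 'a' → {'r': 8}

{'r': 8}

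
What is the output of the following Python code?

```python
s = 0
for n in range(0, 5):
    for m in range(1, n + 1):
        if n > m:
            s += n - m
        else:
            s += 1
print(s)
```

14

n=1,m=1: not 1>1, s = 0+1 = 1
n=2,m=1: 2>1, s = 1+1 = 2
n=2,m=2: not 2>2, s = 2+1 = 3
n=3,m=1: 3>1, s = 3+2 = 5
n=3,m=2: 3>2, s = 5+1 = 6
n=3,m=3: not 3>3, s = 6+1 = 7
n=4,m=1: 4>1, s = 7+3 = 10
n=4,m=2: 4>2, s = 10+2 = 12
n=4,m=3: 4>3, s = 12+1 = 13
n=4,m=4: not 4>4, s = 13+1 = 14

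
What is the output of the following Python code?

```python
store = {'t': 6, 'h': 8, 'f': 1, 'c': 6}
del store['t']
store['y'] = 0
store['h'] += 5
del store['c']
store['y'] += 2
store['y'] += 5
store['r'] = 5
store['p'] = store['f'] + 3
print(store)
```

{'h': 13, 'f': 1, 'y': 7, 'r': 5, 'p': 4}

del 't' → {'h': 8, 'f': 1, 'c': 6}
store['y'] = 0 → {'h': 8, 'f': 1, 'c': 6, 'y': 0}
store['h'] = 8+5 = 13 → {'h': 13, 'f': 1, 'c': 6, 'y': 0}
del 'c' → {'h': 13, 'f': 1, 'y': 0}
store['y'] = 0+2 = 2 → {'h': 13, 'f': 1, 'y': 2}
store['y'] = 2+5 = 7 → {'h': 13, 'f': 1, 'y': 7}
store['r'] = 5 → {'h': 13, 'f': 1, 'y': 7, 'r': 5}
store['p'] = store['f']+3 = 4 → {'h': 13, 'f': 1, 'y': 7, 'r': 5, 'p': 4}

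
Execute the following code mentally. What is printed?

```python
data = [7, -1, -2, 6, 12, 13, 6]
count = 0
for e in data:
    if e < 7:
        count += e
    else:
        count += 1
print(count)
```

e=7: not <7, count = 0+1 = 1
e=-1: <7, count = 1+(-1) = 0
e=-2: <7, count = 0+(-2) = -2
e=6: <7, count = (-2)+6 = 4
e=12: not <7, count = 4+1 = 5
e=13: not <7, count = 5+1 = 6
e=6: <7, count = 6+6 = 12

12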